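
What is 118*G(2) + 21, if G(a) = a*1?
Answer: 257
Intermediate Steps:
G(a) = a
118*G(2) + 21 = 118*2 + 21 = 236 + 21 = 257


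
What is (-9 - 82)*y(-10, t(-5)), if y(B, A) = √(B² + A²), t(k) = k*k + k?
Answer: -910*√5 ≈ -2034.8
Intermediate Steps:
t(k) = k + k² (t(k) = k² + k = k + k²)
y(B, A) = √(A² + B²)
(-9 - 82)*y(-10, t(-5)) = (-9 - 82)*√((-5*(1 - 5))² + (-10)²) = -91*√((-5*(-4))² + 100) = -91*√(20² + 100) = -91*√(400 + 100) = -910*√5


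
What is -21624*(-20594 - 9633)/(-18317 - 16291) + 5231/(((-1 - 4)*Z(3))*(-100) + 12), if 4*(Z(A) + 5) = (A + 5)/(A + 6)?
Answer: -41619206393/2203376 ≈ -18889.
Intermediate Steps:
Z(A) = -5 + (5 + A)/(4*(6 + A)) (Z(A) = -5 + ((A + 5)/(A + 6))/4 = -5 + ((5 + A)/(6 + A))/4 = -5 + (5 + A)/(4*(6 + A)))
-21624*(-20594 - 9633)/(-18317 - 16291) + 5231/(((-1 - 4)*Z(3))*(-100) + 12) = -21624*(-20594 - 9633)/(-18317 - 16291) + 5231/(((-1 - 4)*((-115 - 19*3)/(4*(6 + 3))))*(-100) + 12) = -21624/((-34608/(-30227))) + 5231/(-5*(-115 - 57)/(4*9)*(-100) + 12) = -21624/((-34608*(-1/30227))) + 5231/(-5*(-172)/(4*9)*(-100) + 12) = -21624/34608/30227 + 5231/(-5*(-43/9)*(-100) + 12) = -21624*30227/34608 + 5231/((215/9)*(-100) + 12) = -27234527/1442 + 5231/(-21500/9 + 12) = -27234527/1442 + 5231/(-21392/9) = -27234527/1442 + 5231*(-9/21392) = -27234527/1442 - 47079/21392 = -41619206393/2203376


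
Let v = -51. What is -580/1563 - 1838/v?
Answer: 947738/26571 ≈ 35.668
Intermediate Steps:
-580/1563 - 1838/v = -580/1563 - 1838/(-51) = -580*1/1563 - 1838*(-1/51) = -580/1563 + 1838/51 = 947738/26571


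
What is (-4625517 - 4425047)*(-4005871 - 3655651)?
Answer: 69341095198408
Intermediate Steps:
(-4625517 - 4425047)*(-4005871 - 3655651) = -9050564*(-7661522) = 69341095198408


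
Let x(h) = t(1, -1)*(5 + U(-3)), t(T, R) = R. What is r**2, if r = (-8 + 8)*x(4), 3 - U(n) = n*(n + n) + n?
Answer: 0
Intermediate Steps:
U(n) = 3 - n - 2*n**2 (U(n) = 3 - (n*(n + n) + n) = 3 - (n*(2*n) + n) = 3 - (2*n**2 + n) = 3 - (n + 2*n**2) = 3 + (-n - 2*n**2) = 3 - n - 2*n**2)
x(h) = 7 (x(h) = -(5 + (3 - 1*(-3) - 2*(-3)**2)) = -(5 + (3 + 3 - 2*9)) = -(5 + (3 + 3 - 18)) = -(5 - 12) = -1*(-7) = 7)
r = 0 (r = (-8 + 8)*7 = 0*7 = 0)
r**2 = 0**2 = 0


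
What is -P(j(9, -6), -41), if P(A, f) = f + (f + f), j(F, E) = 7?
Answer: 123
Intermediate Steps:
P(A, f) = 3*f (P(A, f) = f + 2*f = 3*f)
-P(j(9, -6), -41) = -3*(-41) = -1*(-123) = 123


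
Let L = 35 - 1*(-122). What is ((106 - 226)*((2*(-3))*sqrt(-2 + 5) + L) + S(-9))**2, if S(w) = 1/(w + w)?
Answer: 115506937441/324 - 27129680*sqrt(3) ≈ 3.0951e+8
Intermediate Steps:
L = 157 (L = 35 + 122 = 157)
S(w) = 1/(2*w)
((106 - 226)*((2*(-3))*sqrt(-2 + 5) + L) + S(-9))**2 = ((106 - 226)*((2*(-3))*sqrt(-2 + 5) + 157) + (1/2)/(-9))**2 = (-120*(-6*sqrt(3) + 157) + (1/2)*(-1/9))**2 = (-120*(157 - 6*sqrt(3)) - 1/18)**2 = ((-18840 + 720*sqrt(3)) - 1/18)**2 = (-339121/18 + 720*sqrt(3))**2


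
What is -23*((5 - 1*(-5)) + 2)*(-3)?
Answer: 828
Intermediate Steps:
-23*((5 - 1*(-5)) + 2)*(-3) = -23*((5 + 5) + 2)*(-3) = -23*(10 + 2)*(-3) = -276*(-3) = -23*(-36) = 828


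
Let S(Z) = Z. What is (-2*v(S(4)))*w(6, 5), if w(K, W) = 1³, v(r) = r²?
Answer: -32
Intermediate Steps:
w(K, W) = 1
(-2*v(S(4)))*w(6, 5) = -2*4²*1 = -2*16*1 = -32*1 = -32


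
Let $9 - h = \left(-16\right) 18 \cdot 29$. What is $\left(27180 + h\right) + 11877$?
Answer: $47418$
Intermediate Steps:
$h = 8361$ ($h = 9 - \left(-16\right) 18 \cdot 29 = 9 - \left(-288\right) 29 = 9 - -8352 = 9 + 8352 = 8361$)
$\left(27180 + h\right) + 11877 = \left(27180 + 8361\right) + 11877 = 35541 + 11877 = 47418$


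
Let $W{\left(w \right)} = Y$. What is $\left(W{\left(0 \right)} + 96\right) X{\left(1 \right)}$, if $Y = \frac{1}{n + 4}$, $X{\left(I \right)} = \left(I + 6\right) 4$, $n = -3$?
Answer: $2716$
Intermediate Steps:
$X{\left(I \right)} = 24 + 4 I$ ($X{\left(I \right)} = \left(6 + I\right) 4 = 24 + 4 I$)
$Y = 1$ ($Y = \frac{1}{-3 + 4} = 1^{-1} = 1$)
$W{\left(w \right)} = 1$
$\left(W{\left(0 \right)} + 96\right) X{\left(1 \right)} = \left(1 + 96\right) \left(24 + 4 \cdot 1\right) = 97 \left(24 + 4\right) = 97 \cdot 28 = 2716$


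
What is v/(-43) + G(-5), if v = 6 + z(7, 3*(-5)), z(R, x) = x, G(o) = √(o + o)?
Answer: 9/43 + I*√10 ≈ 0.2093 + 3.1623*I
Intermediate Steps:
G(o) = √2*√o (G(o) = √(2*o) = √2*√o)
v = -9 (v = 6 + 3*(-5) = 6 - 15 = -9)
v/(-43) + G(-5) = -9/(-43) + √2*√(-5) = -9*(-1/43) + √2*(I*√5) = 9/43 + I*√10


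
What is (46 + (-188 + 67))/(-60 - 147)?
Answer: 25/69 ≈ 0.36232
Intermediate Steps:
(46 + (-188 + 67))/(-60 - 147) = (46 - 121)/(-207) = -75*(-1/207) = 25/69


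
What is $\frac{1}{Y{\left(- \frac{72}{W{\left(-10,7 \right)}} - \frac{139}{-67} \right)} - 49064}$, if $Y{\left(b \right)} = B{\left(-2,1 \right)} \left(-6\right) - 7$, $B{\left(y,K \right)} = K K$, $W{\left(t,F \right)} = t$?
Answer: $- \frac{1}{49077} \approx -2.0376 \cdot 10^{-5}$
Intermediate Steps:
$B{\left(y,K \right)} = K^{2}$
$Y{\left(b \right)} = -13$ ($Y{\left(b \right)} = 1^{2} \left(-6\right) - 7 = 1 \left(-6\right) - 7 = -6 - 7 = -13$)
$\frac{1}{Y{\left(- \frac{72}{W{\left(-10,7 \right)}} - \frac{139}{-67} \right)} - 49064} = \frac{1}{-13 - 49064} = \frac{1}{-49077} = - \frac{1}{49077}$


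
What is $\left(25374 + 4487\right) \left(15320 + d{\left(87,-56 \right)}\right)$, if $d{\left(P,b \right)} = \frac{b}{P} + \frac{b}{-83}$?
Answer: $\frac{3303401313784}{7221} \approx 4.5747 \cdot 10^{8}$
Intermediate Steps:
$d{\left(P,b \right)} = - \frac{b}{83} + \frac{b}{P}$ ($d{\left(P,b \right)} = \frac{b}{P} + b \left(- \frac{1}{83}\right) = \frac{b}{P} - \frac{b}{83} = - \frac{b}{83} + \frac{b}{P}$)
$\left(25374 + 4487\right) \left(15320 + d{\left(87,-56 \right)}\right) = \left(25374 + 4487\right) \left(15320 - \left(- \frac{56}{83} + \frac{56}{87}\right)\right) = 29861 \left(15320 + \left(\frac{56}{83} - \frac{56}{87}\right)\right) = 29861 \left(15320 + \frac{224}{7221}\right) = 29861 \cdot \frac{110625944}{7221} = \frac{3303401313784}{7221}$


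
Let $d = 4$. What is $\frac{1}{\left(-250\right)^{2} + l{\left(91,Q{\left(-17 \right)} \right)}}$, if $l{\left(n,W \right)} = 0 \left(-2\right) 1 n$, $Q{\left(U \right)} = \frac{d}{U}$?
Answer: $\frac{1}{62500} \approx 1.6 \cdot 10^{-5}$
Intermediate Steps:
$Q{\left(U \right)} = \frac{4}{U}$
$l{\left(n,W \right)} = 0$ ($l{\left(n,W \right)} = 0 \cdot 1 n = 0 n = 0$)
$\frac{1}{\left(-250\right)^{2} + l{\left(91,Q{\left(-17 \right)} \right)}} = \frac{1}{\left(-250\right)^{2} + 0} = \frac{1}{62500 + 0} = \frac{1}{62500}$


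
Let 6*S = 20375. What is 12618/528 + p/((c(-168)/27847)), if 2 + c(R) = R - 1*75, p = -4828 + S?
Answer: 10530273629/64680 ≈ 1.6281e+5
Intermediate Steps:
S = 20375/6 (S = (1/6)*20375 = 20375/6 ≈ 3395.8)
p = -8593/6 (p = -4828 + 20375/6 = -8593/6 ≈ -1432.2)
c(R) = -77 + R (c(R) = -2 + (R - 1*75) = -2 + (R - 75) = -2 + (-75 + R) = -77 + R)
12618/528 + p/((c(-168)/27847)) = 12618/528 - 8593*27847/(-77 - 168)/6 = 12618*(1/528) - 8593/(6*((-245*1/27847))) = 2103/88 - 8593/(6*(-245/27847)) = 2103/88 - 8593/6*(-27847/245) = 2103/88 + 239289271/1470 = 10530273629/64680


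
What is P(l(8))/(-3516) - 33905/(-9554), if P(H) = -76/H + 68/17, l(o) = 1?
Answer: 9991489/2799322 ≈ 3.5693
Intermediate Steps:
P(H) = 4 - 76/H (P(H) = -76/H + 68*(1/17) = -76/H + 4 = 4 - 76/H)
P(l(8))/(-3516) - 33905/(-9554) = (4 - 76/1)/(-3516) - 33905/(-9554) = (4 - 76*1)*(-1/3516) - 33905*(-1/9554) = (4 - 76)*(-1/3516) + 33905/9554 = -72*(-1/3516) + 33905/9554 = 6/293 + 33905/9554 = 9991489/2799322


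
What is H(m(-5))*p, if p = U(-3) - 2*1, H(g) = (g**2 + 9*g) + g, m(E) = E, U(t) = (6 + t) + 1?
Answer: -50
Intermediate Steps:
U(t) = 7 + t
H(g) = g**2 + 10*g
p = 2 (p = (7 - 3) - 2*1 = 4 - 2 = 2)
H(m(-5))*p = -5*(10 - 5)*2 = -5*5*2 = -25*2 = -50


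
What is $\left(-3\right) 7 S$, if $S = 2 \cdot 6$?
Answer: $-252$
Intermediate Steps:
$S = 12$
$\left(-3\right) 7 S = \left(-3\right) 7 \cdot 12 = \left(-21\right) 12 = -252$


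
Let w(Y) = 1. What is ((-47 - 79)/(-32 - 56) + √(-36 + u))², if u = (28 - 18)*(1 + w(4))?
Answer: -27007/1936 + 126*I/11 ≈ -13.95 + 11.455*I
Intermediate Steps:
u = 20 (u = (28 - 18)*(1 + 1) = 10*2 = 20)
((-47 - 79)/(-32 - 56) + √(-36 + u))² = ((-47 - 79)/(-32 - 56) + √(-36 + 20))² = (-126/(-88) + √(-16))² = (-126*(-1/88) + 4*I)² = (63/44 + 4*I)²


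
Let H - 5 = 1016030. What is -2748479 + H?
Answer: -1732444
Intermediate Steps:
H = 1016035 (H = 5 + 1016030 = 1016035)
-2748479 + H = -2748479 + 1016035 = -1732444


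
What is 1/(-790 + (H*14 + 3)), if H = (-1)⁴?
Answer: -1/773 ≈ -0.0012937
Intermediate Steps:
H = 1
1/(-790 + (H*14 + 3)) = 1/(-790 + (1*14 + 3)) = 1/(-790 + (14 + 3)) = 1/(-790 + 17) = 1/(-773) = -1/773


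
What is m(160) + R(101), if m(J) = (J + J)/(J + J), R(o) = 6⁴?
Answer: 1297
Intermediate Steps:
R(o) = 1296
m(J) = 1 (m(J) = (2*J)/((2*J)) = (2*J)*(1/(2*J)) = 1)
m(160) + R(101) = 1 + 1296 = 1297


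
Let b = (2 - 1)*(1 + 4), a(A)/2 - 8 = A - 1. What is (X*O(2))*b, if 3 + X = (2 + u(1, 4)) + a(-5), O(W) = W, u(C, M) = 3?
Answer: 60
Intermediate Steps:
a(A) = 14 + 2*A (a(A) = 16 + 2*(A - 1) = 16 + 2*(-1 + A) = 16 + (-2 + 2*A) = 14 + 2*A)
b = 5 (b = 1*5 = 5)
X = 6 (X = -3 + ((2 + 3) + (14 + 2*(-5))) = -3 + (5 + (14 - 10)) = -3 + (5 + 4) = -3 + 9 = 6)
(X*O(2))*b = (6*2)*5 = 12*5 = 60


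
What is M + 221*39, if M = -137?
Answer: 8482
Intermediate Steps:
M + 221*39 = -137 + 221*39 = -137 + 8619 = 8482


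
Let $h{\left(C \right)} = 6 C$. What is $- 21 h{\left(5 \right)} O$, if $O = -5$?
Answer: $3150$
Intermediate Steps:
$- 21 h{\left(5 \right)} O = - 21 \cdot 6 \cdot 5 \left(-5\right) = \left(-21\right) 30 \left(-5\right) = \left(-630\right) \left(-5\right) = 3150$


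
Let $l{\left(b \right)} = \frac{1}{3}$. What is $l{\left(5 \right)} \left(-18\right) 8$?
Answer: $-48$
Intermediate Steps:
$l{\left(b \right)} = \frac{1}{3}$
$l{\left(5 \right)} \left(-18\right) 8 = \frac{1}{3} \left(-18\right) 8 = \left(-6\right) 8 = -48$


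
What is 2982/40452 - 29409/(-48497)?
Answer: 222378487/326966774 ≈ 0.68013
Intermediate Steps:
2982/40452 - 29409/(-48497) = 2982*(1/40452) - 29409*(-1/48497) = 497/6742 + 29409/48497 = 222378487/326966774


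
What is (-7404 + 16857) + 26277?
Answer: 35730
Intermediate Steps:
(-7404 + 16857) + 26277 = 9453 + 26277 = 35730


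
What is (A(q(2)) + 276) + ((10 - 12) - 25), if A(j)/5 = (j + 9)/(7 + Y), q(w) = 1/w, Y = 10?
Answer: 8561/34 ≈ 251.79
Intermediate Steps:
A(j) = 45/17 + 5*j/17 (A(j) = 5*((j + 9)/(7 + 10)) = 5*((9 + j)/17) = 5*((9 + j)*(1/17)) = 5*(9/17 + j/17) = 45/17 + 5*j/17)
(A(q(2)) + 276) + ((10 - 12) - 25) = ((45/17 + (5/17)/2) + 276) + ((10 - 12) - 25) = ((45/17 + (5/17)*(½)) + 276) + (-2 - 25) = ((45/17 + 5/34) + 276) - 27 = (95/34 + 276) - 27 = 9479/34 - 27 = 8561/34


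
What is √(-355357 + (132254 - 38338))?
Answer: 3*I*√29049 ≈ 511.31*I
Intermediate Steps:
√(-355357 + (132254 - 38338)) = √(-355357 + 93916) = √(-261441) = 3*I*√29049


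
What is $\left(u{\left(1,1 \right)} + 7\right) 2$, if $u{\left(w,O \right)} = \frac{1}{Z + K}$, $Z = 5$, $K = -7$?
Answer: $13$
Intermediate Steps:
$u{\left(w,O \right)} = - \frac{1}{2}$ ($u{\left(w,O \right)} = \frac{1}{5 - 7} = \frac{1}{-2} = - \frac{1}{2}$)
$\left(u{\left(1,1 \right)} + 7\right) 2 = \left(- \frac{1}{2} + 7\right) 2 = \frac{13}{2} \cdot 2 = 13$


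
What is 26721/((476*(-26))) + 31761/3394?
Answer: 151191531/21002072 ≈ 7.1989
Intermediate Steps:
26721/((476*(-26))) + 31761/3394 = 26721/(-12376) + 31761*(1/3394) = 26721*(-1/12376) + 31761/3394 = -26721/12376 + 31761/3394 = 151191531/21002072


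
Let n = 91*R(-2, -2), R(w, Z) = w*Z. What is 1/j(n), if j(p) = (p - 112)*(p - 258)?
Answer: 1/26712 ≈ 3.7436e-5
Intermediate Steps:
R(w, Z) = Z*w
n = 364 (n = 91*(-2*(-2)) = 91*4 = 364)
j(p) = (-258 + p)*(-112 + p) (j(p) = (-112 + p)*(-258 + p) = (-258 + p)*(-112 + p))
1/j(n) = 1/(28896 + 364² - 370*364) = 1/(28896 + 132496 - 134680) = 1/26712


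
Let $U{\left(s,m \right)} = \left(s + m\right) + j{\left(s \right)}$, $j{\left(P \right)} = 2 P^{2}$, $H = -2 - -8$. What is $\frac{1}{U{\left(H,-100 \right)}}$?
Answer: $- \frac{1}{22} \approx -0.045455$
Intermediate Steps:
$H = 6$ ($H = -2 + 8 = 6$)
$U{\left(s,m \right)} = m + s + 2 s^{2}$ ($U{\left(s,m \right)} = \left(s + m\right) + 2 s^{2} = \left(m + s\right) + 2 s^{2} = m + s + 2 s^{2}$)
$\frac{1}{U{\left(H,-100 \right)}} = \frac{1}{-100 + 6 + 2 \cdot 6^{2}} = \frac{1}{-100 + 6 + 2 \cdot 36} = \frac{1}{-100 + 6 + 72} = \frac{1}{-22} = - \frac{1}{22}$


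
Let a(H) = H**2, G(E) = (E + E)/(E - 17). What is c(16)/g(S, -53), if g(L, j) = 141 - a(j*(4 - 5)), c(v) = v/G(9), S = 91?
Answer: 16/6003 ≈ 0.0026653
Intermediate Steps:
G(E) = 2*E/(-17 + E) (G(E) = (2*E)/(-17 + E) = 2*E/(-17 + E))
c(v) = -4*v/9 (c(v) = v/((2*9/(-17 + 9))) = v/((2*9/(-8))) = v/((2*9*(-1/8))) = v/(-9/4) = v*(-4/9) = -4*v/9)
g(L, j) = 141 - j**2 (g(L, j) = 141 - (j*(4 - 5))**2 = 141 - (j*(-1))**2 = 141 - (-j)**2 = 141 - j**2)
c(16)/g(S, -53) = (-4/9*16)/(141 - 1*(-53)**2) = -64/(9*(141 - 1*2809)) = -64/(9*(141 - 2809)) = -64/9/(-2668) = -64/9*(-1/2668) = 16/6003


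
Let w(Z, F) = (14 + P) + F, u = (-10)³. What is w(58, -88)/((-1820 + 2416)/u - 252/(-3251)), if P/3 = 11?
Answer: 33322750/421399 ≈ 79.076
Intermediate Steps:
P = 33 (P = 3*11 = 33)
u = -1000
w(Z, F) = 47 + F (w(Z, F) = (14 + 33) + F = 47 + F)
w(58, -88)/((-1820 + 2416)/u - 252/(-3251)) = (47 - 88)/((-1820 + 2416)/(-1000) - 252/(-3251)) = -41/(596*(-1/1000) - 252*(-1/3251)) = -41/(-149/250 + 252/3251) = -41/(-421399/812750) = -41*(-812750/421399) = 33322750/421399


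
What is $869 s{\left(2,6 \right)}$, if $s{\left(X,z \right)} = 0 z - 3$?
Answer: $-2607$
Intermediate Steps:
$s{\left(X,z \right)} = -3$ ($s{\left(X,z \right)} = 0 - 3 = -3$)
$869 s{\left(2,6 \right)} = 869 \left(-3\right) = -2607$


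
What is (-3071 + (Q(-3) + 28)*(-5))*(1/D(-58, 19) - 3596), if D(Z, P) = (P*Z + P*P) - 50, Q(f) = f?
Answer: 9090820652/791 ≈ 1.1493e+7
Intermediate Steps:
D(Z, P) = -50 + P**2 + P*Z (D(Z, P) = (P*Z + P**2) - 50 = (P**2 + P*Z) - 50 = -50 + P**2 + P*Z)
(-3071 + (Q(-3) + 28)*(-5))*(1/D(-58, 19) - 3596) = (-3071 + (-3 + 28)*(-5))*(1/(-50 + 19**2 + 19*(-58)) - 3596) = (-3071 + 25*(-5))*(1/(-50 + 361 - 1102) - 3596) = (-3071 - 125)*(1/(-791) - 3596) = -3196*(-1/791 - 3596) = -3196*(-2844437/791) = 9090820652/791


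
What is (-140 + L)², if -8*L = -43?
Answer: 1159929/64 ≈ 18124.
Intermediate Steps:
L = 43/8 (L = -⅛*(-43) = 43/8 ≈ 5.3750)
(-140 + L)² = (-140 + 43/8)² = (-1077/8)² = 1159929/64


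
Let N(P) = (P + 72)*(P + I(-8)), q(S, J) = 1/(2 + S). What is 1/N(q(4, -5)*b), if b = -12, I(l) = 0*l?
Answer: -1/140 ≈ -0.0071429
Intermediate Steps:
I(l) = 0
N(P) = P*(72 + P) (N(P) = (P + 72)*(P + 0) = (72 + P)*P = P*(72 + P))
1/N(q(4, -5)*b) = 1/((-12/(2 + 4))*(72 - 12/(2 + 4))) = 1/((-12/6)*(72 - 12/6)) = 1/(((⅙)*(-12))*(72 + (⅙)*(-12))) = 1/(-2*(72 - 2)) = 1/(-2*70) = 1/(-140) = -1/140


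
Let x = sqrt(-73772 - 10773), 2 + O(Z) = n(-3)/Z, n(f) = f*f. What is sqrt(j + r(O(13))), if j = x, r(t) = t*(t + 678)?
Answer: sqrt(-149549 + 169*I*sqrt(84545))/13 ≈ 4.8242 + 30.136*I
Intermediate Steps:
n(f) = f**2
O(Z) = -2 + 9/Z (O(Z) = -2 + (-3)**2/Z = -2 + 9/Z)
r(t) = t*(678 + t)
x = I*sqrt(84545) (x = sqrt(-84545) = I*sqrt(84545) ≈ 290.77*I)
j = I*sqrt(84545) ≈ 290.77*I
sqrt(j + r(O(13))) = sqrt(I*sqrt(84545) + (-2 + 9/13)*(678 + (-2 + 9/13))) = sqrt(I*sqrt(84545) - 17*(678 - 17/13)/13) = sqrt(I*sqrt(84545) - 17/13*8797/13) = sqrt(I*sqrt(84545) - 149549/169) = sqrt(-149549/169 + I*sqrt(84545))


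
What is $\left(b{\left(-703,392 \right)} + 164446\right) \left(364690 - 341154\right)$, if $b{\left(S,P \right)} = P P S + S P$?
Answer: $-2545110596192$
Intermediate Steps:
$b{\left(S,P \right)} = P S + S P^{2}$ ($b{\left(S,P \right)} = P^{2} S + P S = S P^{2} + P S = P S + S P^{2}$)
$\left(b{\left(-703,392 \right)} + 164446\right) \left(364690 - 341154\right) = \left(392 \left(-703\right) \left(1 + 392\right) + 164446\right) \left(364690 - 341154\right) = \left(392 \left(-703\right) 393 + 164446\right) 23536 = \left(-108301368 + 164446\right) 23536 = \left(-108136922\right) 23536 = -2545110596192$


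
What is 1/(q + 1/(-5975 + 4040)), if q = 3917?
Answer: 1935/7579394 ≈ 0.00025530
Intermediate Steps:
1/(q + 1/(-5975 + 4040)) = 1/(3917 + 1/(-5975 + 4040)) = 1/(3917 + 1/(-1935)) = 1/(3917 - 1/1935) = 1/(7579394/1935) = 1935/7579394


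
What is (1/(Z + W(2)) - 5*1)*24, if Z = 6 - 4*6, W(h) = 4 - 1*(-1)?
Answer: -1584/13 ≈ -121.85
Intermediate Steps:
W(h) = 5 (W(h) = 4 + 1 = 5)
Z = -18 (Z = 6 - 24 = -18)
(1/(Z + W(2)) - 5*1)*24 = (1/(-18 + 5) - 5*1)*24 = (1/(-13) - 5)*24 = (-1/13 - 5)*24 = -66/13*24 = -1584/13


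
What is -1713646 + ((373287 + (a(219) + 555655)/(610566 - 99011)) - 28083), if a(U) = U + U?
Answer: -700032791217/511555 ≈ -1.3684e+6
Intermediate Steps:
a(U) = 2*U
-1713646 + ((373287 + (a(219) + 555655)/(610566 - 99011)) - 28083) = -1713646 + ((373287 + (2*219 + 555655)/(610566 - 99011)) - 28083) = -1713646 + ((373287 + (438 + 555655)/511555) - 28083) = -1713646 + ((373287 + 556093*(1/511555)) - 28083) = -1713646 + ((373287 + 556093/511555) - 28083) = -1713646 + (190957387378/511555 - 28083) = -1713646 + 176591388313/511555 = -700032791217/511555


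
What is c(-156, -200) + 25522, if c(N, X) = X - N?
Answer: 25478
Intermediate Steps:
c(-156, -200) + 25522 = (-200 - 1*(-156)) + 25522 = (-200 + 156) + 25522 = -44 + 25522 = 25478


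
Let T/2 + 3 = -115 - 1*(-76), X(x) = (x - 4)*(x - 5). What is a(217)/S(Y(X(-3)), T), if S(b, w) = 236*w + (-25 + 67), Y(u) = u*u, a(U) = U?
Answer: -31/2826 ≈ -0.010970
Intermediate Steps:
X(x) = (-5 + x)*(-4 + x) (X(x) = (-4 + x)*(-5 + x) = (-5 + x)*(-4 + x))
T = -84 (T = -6 + 2*(-115 - 1*(-76)) = -6 + 2*(-115 + 76) = -6 + 2*(-39) = -6 - 78 = -84)
Y(u) = u²
S(b, w) = 42 + 236*w (S(b, w) = 236*w + 42 = 42 + 236*w)
a(217)/S(Y(X(-3)), T) = 217/(42 + 236*(-84)) = 217/(42 - 19824) = 217/(-19782) = 217*(-1/19782) = -31/2826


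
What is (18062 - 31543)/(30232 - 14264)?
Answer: -13481/15968 ≈ -0.84425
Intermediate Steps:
(18062 - 31543)/(30232 - 14264) = -13481/15968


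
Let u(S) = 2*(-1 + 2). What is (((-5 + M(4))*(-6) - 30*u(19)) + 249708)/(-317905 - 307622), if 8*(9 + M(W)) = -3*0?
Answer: -3964/9929 ≈ -0.39923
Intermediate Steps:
u(S) = 2 (u(S) = 2*1 = 2)
M(W) = -9 (M(W) = -9 + (-3*0)/8 = -9 + (1/8)*0 = -9 + 0 = -9)
(((-5 + M(4))*(-6) - 30*u(19)) + 249708)/(-317905 - 307622) = (((-5 - 9)*(-6) - 30*2) + 249708)/(-317905 - 307622) = ((-14*(-6) - 60) + 249708)/(-625527) = ((84 - 60) + 249708)*(-1/625527) = (24 + 249708)*(-1/625527) = 249732*(-1/625527) = -3964/9929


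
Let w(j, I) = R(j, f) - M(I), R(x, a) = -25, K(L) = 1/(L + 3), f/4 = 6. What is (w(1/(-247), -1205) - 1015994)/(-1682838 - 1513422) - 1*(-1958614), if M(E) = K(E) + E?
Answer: 7524809199341707/3841904520 ≈ 1.9586e+6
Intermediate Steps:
f = 24 (f = 4*6 = 24)
K(L) = 1/(3 + L)
M(E) = E + 1/(3 + E) (M(E) = 1/(3 + E) + E = E + 1/(3 + E))
w(j, I) = -25 - (1 + I*(3 + I))/(3 + I)
(w(1/(-247), -1205) - 1015994)/(-1682838 - 1513422) - 1*(-1958614) = ((-1 + (-25 - 1*(-1205))*(3 - 1205))/(3 - 1205) - 1015994)/(-1682838 - 1513422) - 1*(-1958614) = ((-1 + (-25 + 1205)*(-1202))/(-1202) - 1015994)/(-3196260) + 1958614 = (-(-1 + 1180*(-1202))/1202 - 1015994)*(-1/3196260) + 1958614 = (-(-1 - 1418360)/1202 - 1015994)*(-1/3196260) + 1958614 = (-1/1202*(-1418361) - 1015994)*(-1/3196260) + 1958614 = (1418361/1202 - 1015994)*(-1/3196260) + 1958614 = -1219806427/1202*(-1/3196260) + 1958614 = 1219806427/3841904520 + 1958614 = 7524809199341707/3841904520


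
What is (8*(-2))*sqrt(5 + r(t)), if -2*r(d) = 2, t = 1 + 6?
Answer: -32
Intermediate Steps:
t = 7
r(d) = -1 (r(d) = -1/2*2 = -1)
(8*(-2))*sqrt(5 + r(t)) = (8*(-2))*sqrt(5 - 1) = -16*sqrt(4) = -16*2 = -32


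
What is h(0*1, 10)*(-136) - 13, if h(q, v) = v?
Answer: -1373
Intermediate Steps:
h(0*1, 10)*(-136) - 13 = 10*(-136) - 13 = -1360 - 13 = -1373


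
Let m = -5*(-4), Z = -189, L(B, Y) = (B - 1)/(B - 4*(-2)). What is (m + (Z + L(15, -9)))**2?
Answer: 15000129/529 ≈ 28356.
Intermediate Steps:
L(B, Y) = (-1 + B)/(8 + B) (L(B, Y) = (-1 + B)/(B + 8) = (-1 + B)/(8 + B))
m = 20
(m + (Z + L(15, -9)))**2 = (20 + (-189 + (-1 + 15)/(8 + 15)))**2 = (20 + (-189 + 14/23))**2 = (20 - 4333/23)**2 = (-3873/23)**2 = 15000129/529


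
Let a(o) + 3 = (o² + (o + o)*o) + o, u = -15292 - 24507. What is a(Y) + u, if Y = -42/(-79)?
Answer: -248395672/6241 ≈ -39801.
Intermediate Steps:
u = -39799
Y = 42/79 (Y = -42*(-1/79) = 42/79 ≈ 0.53165)
a(o) = -3 + o + 3*o² (a(o) = -3 + ((o² + (o + o)*o) + o) = -3 + ((o² + (2*o)*o) + o) = -3 + ((o² + 2*o²) + o) = -3 + (3*o² + o) = -3 + (o + 3*o²) = -3 + o + 3*o²)
a(Y) + u = (-3 + 42/79 + 3*(42/79)²) - 39799 = (-3 + 42/79 + 3*(1764/6241)) - 39799 = (-3 + 42/79 + 5292/6241) - 39799 = -10113/6241 - 39799 = -248395672/6241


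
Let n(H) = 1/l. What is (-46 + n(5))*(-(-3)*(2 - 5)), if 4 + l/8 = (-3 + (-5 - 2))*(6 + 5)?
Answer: 125859/304 ≈ 414.01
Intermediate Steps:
l = -912 (l = -32 + 8*((-3 + (-5 - 2))*(6 + 5)) = -32 + 8*((-3 - 7)*11) = -32 + 8*(-10*11) = -32 + 8*(-110) = -32 - 880 = -912)
n(H) = -1/912 (n(H) = 1/(-912) = -1/912)
(-46 + n(5))*(-(-3)*(2 - 5)) = (-46 - 1/912)*(-(-3)*(2 - 5)) = -(-41953)*(-3*(-3))/912 = -(-41953)*9/912 = -41953/912*(-9) = 125859/304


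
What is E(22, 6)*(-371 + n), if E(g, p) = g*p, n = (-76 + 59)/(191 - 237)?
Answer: -1125234/23 ≈ -48923.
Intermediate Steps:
n = 17/46 (n = -17/(-46) = -17*(-1/46) = 17/46 ≈ 0.36957)
E(22, 6)*(-371 + n) = (22*6)*(-371 + 17/46) = 132*(-17049/46) = -1125234/23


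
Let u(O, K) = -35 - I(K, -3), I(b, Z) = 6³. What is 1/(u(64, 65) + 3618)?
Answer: 1/3367 ≈ 0.00029700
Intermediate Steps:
I(b, Z) = 216
u(O, K) = -251 (u(O, K) = -35 - 1*216 = -35 - 216 = -251)
1/(u(64, 65) + 3618) = 1/(-251 + 3618) = 1/3367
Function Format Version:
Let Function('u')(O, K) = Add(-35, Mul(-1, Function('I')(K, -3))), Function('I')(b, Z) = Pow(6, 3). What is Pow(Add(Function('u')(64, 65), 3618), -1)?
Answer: Rational(1, 3367) ≈ 0.00029700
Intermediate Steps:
Function('I')(b, Z) = 216
Function('u')(O, K) = -251 (Function('u')(O, K) = Add(-35, Mul(-1, 216)) = Add(-35, -216) = -251)
Pow(Add(Function('u')(64, 65), 3618), -1) = Pow(Add(-251, 3618), -1) = Pow(3367, -1) = Rational(1, 3367)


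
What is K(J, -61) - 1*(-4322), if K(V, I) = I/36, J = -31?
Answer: 155531/36 ≈ 4320.3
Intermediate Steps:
K(V, I) = I/36 (K(V, I) = I*(1/36) = I/36)
K(J, -61) - 1*(-4322) = (1/36)*(-61) - 1*(-4322) = -61/36 + 4322 = 155531/36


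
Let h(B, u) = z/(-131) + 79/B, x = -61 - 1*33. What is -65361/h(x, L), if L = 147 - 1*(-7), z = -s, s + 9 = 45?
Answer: 804855354/6965 ≈ 1.1556e+5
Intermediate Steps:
s = 36 (s = -9 + 45 = 36)
z = -36 (z = -1*36 = -36)
L = 154 (L = 147 + 7 = 154)
x = -94 (x = -61 - 33 = -94)
h(B, u) = 36/131 + 79/B (h(B, u) = -36/(-131) + 79/B = -36*(-1/131) + 79/B = 36/131 + 79/B)
-65361/h(x, L) = -65361/(36/131 + 79/(-94)) = -65361/(36/131 + 79*(-1/94)) = -65361/(36/131 - 79/94) = -65361/(-6965/12314) = -65361*(-12314/6965) = 804855354/6965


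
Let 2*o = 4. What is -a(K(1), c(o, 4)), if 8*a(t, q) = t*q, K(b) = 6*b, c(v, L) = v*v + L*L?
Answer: -15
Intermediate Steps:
o = 2 (o = (½)*4 = 2)
c(v, L) = L² + v² (c(v, L) = v² + L² = L² + v²)
a(t, q) = q*t/8 (a(t, q) = (t*q)/8 = (q*t)/8 = q*t/8)
-a(K(1), c(o, 4)) = -(4² + 2²)*6*1/8 = -(16 + 4)*6/8 = -20*6/8 = -1*15 = -15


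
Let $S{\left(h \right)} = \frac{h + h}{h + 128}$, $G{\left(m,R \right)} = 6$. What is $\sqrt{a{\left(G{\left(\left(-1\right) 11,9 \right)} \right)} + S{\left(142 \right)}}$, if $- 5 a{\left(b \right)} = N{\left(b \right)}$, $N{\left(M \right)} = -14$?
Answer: $\frac{2 \sqrt{78}}{9} \approx 1.9626$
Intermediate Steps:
$a{\left(b \right)} = \frac{14}{5}$ ($a{\left(b \right)} = \left(- \frac{1}{5}\right) \left(-14\right) = \frac{14}{5}$)
$S{\left(h \right)} = \frac{2 h}{128 + h}$
$\sqrt{a{\left(G{\left(\left(-1\right) 11,9 \right)} \right)} + S{\left(142 \right)}} = \sqrt{\frac{14}{5} + 2 \cdot 142 \frac{1}{128 + 142}} = \sqrt{\frac{14}{5} + 2 \cdot 142 \cdot \frac{1}{270}} = \sqrt{\frac{14}{5} + \frac{142}{135}} = \sqrt{\frac{104}{27}} = \frac{2 \sqrt{78}}{9}$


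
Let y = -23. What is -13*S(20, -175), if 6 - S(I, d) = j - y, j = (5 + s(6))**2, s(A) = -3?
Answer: 273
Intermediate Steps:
j = 4 (j = (5 - 3)**2 = 2**2 = 4)
S(I, d) = -21 (S(I, d) = 6 - (4 - 1*(-23)) = 6 - (4 + 23) = 6 - 1*27 = 6 - 27 = -21)
-13*S(20, -175) = -13*(-21) = 273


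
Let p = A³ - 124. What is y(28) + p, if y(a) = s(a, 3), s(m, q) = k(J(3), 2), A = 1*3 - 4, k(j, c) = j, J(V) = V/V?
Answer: -124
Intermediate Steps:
J(V) = 1
A = -1 (A = 3 - 4 = -1)
s(m, q) = 1
y(a) = 1
p = -125 (p = (-1)³ - 124 = -1 - 124 = -125)
y(28) + p = 1 - 125 = -124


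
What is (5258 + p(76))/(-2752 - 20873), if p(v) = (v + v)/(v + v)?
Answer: -1753/7875 ≈ -0.22260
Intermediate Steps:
p(v) = 1 (p(v) = (2*v)/((2*v)) = (2*v)*(1/(2*v)) = 1)
(5258 + p(76))/(-2752 - 20873) = (5258 + 1)/(-2752 - 20873) = 5259/(-23625) = 5259*(-1/23625) = -1753/7875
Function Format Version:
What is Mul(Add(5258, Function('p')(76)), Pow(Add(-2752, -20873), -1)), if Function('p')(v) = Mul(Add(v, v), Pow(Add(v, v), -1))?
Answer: Rational(-1753, 7875) ≈ -0.22260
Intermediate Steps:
Function('p')(v) = 1 (Function('p')(v) = Mul(Mul(2, v), Pow(Mul(2, v), -1)) = Mul(Mul(2, v), Mul(Rational(1, 2), Pow(v, -1))) = 1)
Mul(Add(5258, Function('p')(76)), Pow(Add(-2752, -20873), -1)) = Mul(Add(5258, 1), Pow(Add(-2752, -20873), -1)) = Mul(5259, Pow(-23625, -1)) = Mul(5259, Rational(-1, 23625)) = Rational(-1753, 7875)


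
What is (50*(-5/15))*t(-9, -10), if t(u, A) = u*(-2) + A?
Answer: -400/3 ≈ -133.33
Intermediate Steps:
t(u, A) = A - 2*u (t(u, A) = -2*u + A = A - 2*u)
(50*(-5/15))*t(-9, -10) = (50*(-5/15))*(-10 - 2*(-9)) = (50*((1/15)*(-5)))*(-10 + 18) = (50*(-⅓))*8 = -50/3*8 = -400/3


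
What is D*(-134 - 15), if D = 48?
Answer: -7152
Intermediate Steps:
D*(-134 - 15) = 48*(-134 - 15) = 48*(-149) = -7152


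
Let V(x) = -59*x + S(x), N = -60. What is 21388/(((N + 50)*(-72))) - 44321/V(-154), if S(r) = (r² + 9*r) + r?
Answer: 79590067/2813580 ≈ 28.288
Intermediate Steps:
S(r) = r² + 10*r
V(x) = -59*x + x*(10 + x)
21388/(((N + 50)*(-72))) - 44321/V(-154) = 21388/(((-60 + 50)*(-72))) - 44321*(-1/(154*(-49 - 154))) = 21388/((-10*(-72))) - 44321/((-154*(-203))) = 21388/720 - 44321/31262 = 21388*(1/720) - 44321*1/31262 = 5347/180 - 44321/31262 = 79590067/2813580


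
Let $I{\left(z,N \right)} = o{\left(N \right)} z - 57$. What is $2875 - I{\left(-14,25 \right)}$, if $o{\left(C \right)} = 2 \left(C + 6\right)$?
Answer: $3800$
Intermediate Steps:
$o{\left(C \right)} = 12 + 2 C$ ($o{\left(C \right)} = 2 \left(6 + C\right) = 12 + 2 C$)
$I{\left(z,N \right)} = -57 + z \left(12 + 2 N\right)$ ($I{\left(z,N \right)} = \left(12 + 2 N\right) z - 57 = z \left(12 + 2 N\right) - 57 = -57 + z \left(12 + 2 N\right)$)
$2875 - I{\left(-14,25 \right)} = 2875 - \left(-57 + 2 \left(-14\right) \left(6 + 25\right)\right) = 2875 - \left(-57 + 2 \left(-14\right) 31\right) = 2875 - \left(-57 - 868\right) = 2875 - -925 = 2875 + 925 = 3800$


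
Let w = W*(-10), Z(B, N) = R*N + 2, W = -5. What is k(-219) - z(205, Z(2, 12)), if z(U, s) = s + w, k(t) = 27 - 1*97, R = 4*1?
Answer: -170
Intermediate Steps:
R = 4
k(t) = -70 (k(t) = 27 - 97 = -70)
Z(B, N) = 2 + 4*N (Z(B, N) = 4*N + 2 = 2 + 4*N)
w = 50 (w = -5*(-10) = 50)
z(U, s) = 50 + s (z(U, s) = s + 50 = 50 + s)
k(-219) - z(205, Z(2, 12)) = -70 - (50 + (2 + 4*12)) = -70 - (50 + (2 + 48)) = -70 - (50 + 50) = -70 - 1*100 = -70 - 100 = -170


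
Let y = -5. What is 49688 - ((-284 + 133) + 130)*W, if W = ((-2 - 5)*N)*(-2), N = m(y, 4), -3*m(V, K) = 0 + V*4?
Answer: 51648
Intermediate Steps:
m(V, K) = -4*V/3 (m(V, K) = -(0 + V*4)/3 = -(0 + 4*V)/3 = -4*V/3)
N = 20/3 (N = -4/3*(-5) = 20/3 ≈ 6.6667)
W = 280/3 (W = ((-2 - 5)*(20/3))*(-2) = -7*20/3*(-2) = -140/3*(-2) = 280/3 ≈ 93.333)
49688 - ((-284 + 133) + 130)*W = 49688 - ((-284 + 133) + 130)*280/3 = 49688 - (-151 + 130)*280/3 = 49688 - (-21)*280/3 = 49688 - 1*(-1960) = 49688 + 1960 = 51648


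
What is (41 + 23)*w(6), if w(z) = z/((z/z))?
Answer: 384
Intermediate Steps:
w(z) = z (w(z) = z/1 = z*1 = z)
(41 + 23)*w(6) = (41 + 23)*6 = 64*6 = 384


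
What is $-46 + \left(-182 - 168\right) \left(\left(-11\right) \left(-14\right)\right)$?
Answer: $-53946$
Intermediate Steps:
$-46 + \left(-182 - 168\right) \left(\left(-11\right) \left(-14\right)\right) = -46 + \left(-182 - 168\right) 154 = -46 - 53900 = -53946$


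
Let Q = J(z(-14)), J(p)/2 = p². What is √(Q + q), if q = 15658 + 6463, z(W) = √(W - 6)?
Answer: √22081 ≈ 148.60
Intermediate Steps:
z(W) = √(-6 + W)
J(p) = 2*p²
q = 22121
Q = -40 (Q = 2*(√(-6 - 14))² = 2*(√(-20))² = 2*(2*I*√5)² = 2*(-20) = -40)
√(Q + q) = √(-40 + 22121) = √22081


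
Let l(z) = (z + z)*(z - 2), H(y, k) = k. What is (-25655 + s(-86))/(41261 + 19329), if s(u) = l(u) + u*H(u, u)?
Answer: -3123/60590 ≈ -0.051543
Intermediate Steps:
l(z) = 2*z*(-2 + z) (l(z) = (2*z)*(-2 + z) = 2*z*(-2 + z))
s(u) = u**2 + 2*u*(-2 + u) (s(u) = 2*u*(-2 + u) + u*u = 2*u*(-2 + u) + u**2 = u**2 + 2*u*(-2 + u))
(-25655 + s(-86))/(41261 + 19329) = (-25655 - 86*(-4 + 3*(-86)))/(41261 + 19329) = (-25655 - 86*(-4 - 258))/60590 = (-25655 - 86*(-262))*(1/60590) = (-25655 + 22532)*(1/60590) = -3123*1/60590 = -3123/60590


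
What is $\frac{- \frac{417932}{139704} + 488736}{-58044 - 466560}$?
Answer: $- \frac{17069489053}{18322319304} \approx -0.93162$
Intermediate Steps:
$\frac{- \frac{417932}{139704} + 488736}{-58044 - 466560} = \frac{\left(-417932\right) \frac{1}{139704} + 488736}{-524604} = \left(- \frac{104483}{34926} + 488736\right) \left(- \frac{1}{524604}\right) = \frac{17069489053}{34926} \left(- \frac{1}{524604}\right) = - \frac{17069489053}{18322319304}$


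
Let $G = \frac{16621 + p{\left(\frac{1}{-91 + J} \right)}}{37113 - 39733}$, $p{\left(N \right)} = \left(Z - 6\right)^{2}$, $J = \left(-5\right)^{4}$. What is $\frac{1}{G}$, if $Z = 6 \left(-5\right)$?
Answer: $- \frac{2620}{17917} \approx -0.14623$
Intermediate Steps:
$Z = -30$
$J = 625$
$p{\left(N \right)} = 1296$ ($p{\left(N \right)} = \left(-30 - 6\right)^{2} = \left(-36\right)^{2} = 1296$)
$G = - \frac{17917}{2620}$ ($G = \frac{16621 + 1296}{37113 - 39733} = \frac{17917}{-2620} = 17917 \left(- \frac{1}{2620}\right) = - \frac{17917}{2620} \approx -6.8385$)
$\frac{1}{G} = \frac{1}{- \frac{17917}{2620}} = - \frac{2620}{17917}$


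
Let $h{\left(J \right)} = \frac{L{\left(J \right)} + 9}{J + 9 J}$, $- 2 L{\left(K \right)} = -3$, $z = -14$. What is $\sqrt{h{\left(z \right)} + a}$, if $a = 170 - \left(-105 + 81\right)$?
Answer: $\frac{\sqrt{77570}}{20} \approx 13.926$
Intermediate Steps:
$L{\left(K \right)} = \frac{3}{2}$ ($L{\left(K \right)} = \left(- \frac{1}{2}\right) \left(-3\right) = \frac{3}{2}$)
$a = 194$ ($a = 170 - -24 = 170 + 24 = 194$)
$h{\left(J \right)} = \frac{21}{20 J}$ ($h{\left(J \right)} = \frac{\frac{3}{2} + 9}{J + 9 J} = \frac{21}{2 \cdot 10 J} = \frac{21 \frac{1}{10 J}}{2} = \frac{21}{20 J}$)
$\sqrt{h{\left(z \right)} + a} = \sqrt{\frac{21}{20 \left(-14\right)} + 194} = \sqrt{\frac{21}{20} \left(- \frac{1}{14}\right) + 194} = \sqrt{- \frac{3}{40} + 194} = \sqrt{\frac{7757}{40}} = \frac{\sqrt{77570}}{20}$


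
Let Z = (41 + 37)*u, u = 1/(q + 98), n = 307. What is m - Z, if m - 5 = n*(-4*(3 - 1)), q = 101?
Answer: -487827/199 ≈ -2451.4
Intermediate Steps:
u = 1/199 (u = 1/(101 + 98) = 1/199 ≈ 0.0050251)
m = -2451 (m = 5 + 307*(-4*(3 - 1)) = 5 + 307*(-4*2) = 5 + 307*(-8) = 5 - 2456 = -2451)
Z = 78/199 (Z = (41 + 37)*(1/199) = 78*(1/199) = 78/199 ≈ 0.39196)
m - Z = -2451 - 1*78/199 = -2451 - 78/199 = -487827/199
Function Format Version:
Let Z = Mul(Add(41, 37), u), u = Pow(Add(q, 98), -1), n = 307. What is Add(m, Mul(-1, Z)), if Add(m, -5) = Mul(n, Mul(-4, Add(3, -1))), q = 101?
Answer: Rational(-487827, 199) ≈ -2451.4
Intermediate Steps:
u = Rational(1, 199) (u = Pow(Add(101, 98), -1) = Pow(199, -1) = Rational(1, 199) ≈ 0.0050251)
m = -2451 (m = Add(5, Mul(307, Mul(-4, Add(3, -1)))) = Add(5, Mul(307, Mul(-4, 2))) = Add(5, Mul(307, -8)) = Add(5, -2456) = -2451)
Z = Rational(78, 199) (Z = Mul(Add(41, 37), Rational(1, 199)) = Mul(78, Rational(1, 199)) = Rational(78, 199) ≈ 0.39196)
Add(m, Mul(-1, Z)) = Add(-2451, Mul(-1, Rational(78, 199))) = Add(-2451, Rational(-78, 199)) = Rational(-487827, 199)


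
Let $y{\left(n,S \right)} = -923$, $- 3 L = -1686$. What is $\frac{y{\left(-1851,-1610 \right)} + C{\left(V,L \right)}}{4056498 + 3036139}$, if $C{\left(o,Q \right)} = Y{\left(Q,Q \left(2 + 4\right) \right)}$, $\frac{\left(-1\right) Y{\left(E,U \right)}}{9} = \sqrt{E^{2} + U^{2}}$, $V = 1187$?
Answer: $- \frac{923}{7092637} - \frac{5058 \sqrt{37}}{7092637} \approx -0.004468$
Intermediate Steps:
$L = 562$ ($L = \left(- \frac{1}{3}\right) \left(-1686\right) = 562$)
$Y{\left(E,U \right)} = - 9 \sqrt{E^{2} + U^{2}}$
$C{\left(o,Q \right)} = - 9 \sqrt{37} \sqrt{Q^{2}}$ ($C{\left(o,Q \right)} = - 9 \sqrt{Q^{2} + \left(Q \left(2 + 4\right)\right)^{2}} = - 9 \sqrt{Q^{2} + \left(Q 6\right)^{2}} = - 9 \sqrt{Q^{2} + \left(6 Q\right)^{2}} = - 9 \sqrt{Q^{2} + 36 Q^{2}} = - 9 \sqrt{37 Q^{2}} = - 9 \sqrt{37} \sqrt{Q^{2}}$)
$\frac{y{\left(-1851,-1610 \right)} + C{\left(V,L \right)}}{4056498 + 3036139} = \frac{-923 - 9 \sqrt{37} \sqrt{562^{2}}}{4056498 + 3036139} = \frac{-923 - 9 \sqrt{37} \sqrt{315844}}{7092637} = \left(-923 - 9 \sqrt{37} \cdot 562\right) \frac{1}{7092637} = \left(-923 - 5058 \sqrt{37}\right) \frac{1}{7092637} = - \frac{923}{7092637} - \frac{5058 \sqrt{37}}{7092637}$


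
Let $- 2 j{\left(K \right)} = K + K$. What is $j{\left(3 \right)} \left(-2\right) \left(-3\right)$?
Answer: $-18$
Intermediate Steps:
$j{\left(K \right)} = - K$ ($j{\left(K \right)} = - \frac{K + K}{2} = - \frac{2 K}{2} = - K$)
$j{\left(3 \right)} \left(-2\right) \left(-3\right) = \left(-1\right) 3 \left(-2\right) \left(-3\right) = \left(-3\right) \left(-2\right) \left(-3\right) = 6 \left(-3\right) = -18$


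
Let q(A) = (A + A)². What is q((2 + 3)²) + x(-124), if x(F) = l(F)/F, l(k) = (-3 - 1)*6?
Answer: 77506/31 ≈ 2500.2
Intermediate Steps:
l(k) = -24 (l(k) = -4*6 = -24)
x(F) = -24/F
q(A) = 4*A² (q(A) = (2*A)² = 4*A²)
q((2 + 3)²) + x(-124) = 4*((2 + 3)²)² - 24/(-124) = 4*(5²)² - 24*(-1/124) = 4*25² + 6/31 = 4*625 + 6/31 = 2500 + 6/31 = 77506/31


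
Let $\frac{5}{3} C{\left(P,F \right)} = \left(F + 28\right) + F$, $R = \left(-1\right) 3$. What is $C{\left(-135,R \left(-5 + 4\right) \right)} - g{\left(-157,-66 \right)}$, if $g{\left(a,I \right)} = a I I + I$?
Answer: $\frac{3419892}{5} \approx 6.8398 \cdot 10^{5}$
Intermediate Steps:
$R = -3$
$g{\left(a,I \right)} = I + a I^{2}$ ($g{\left(a,I \right)} = I a I + I = a I^{2} + I = I + a I^{2}$)
$C{\left(P,F \right)} = \frac{84}{5} + \frac{6 F}{5}$ ($C{\left(P,F \right)} = \frac{3 \left(\left(F + 28\right) + F\right)}{5} = \frac{3 \left(\left(28 + F\right) + F\right)}{5} = \frac{3 \left(28 + 2 F\right)}{5} = \frac{84}{5} + \frac{6 F}{5}$)
$C{\left(-135,R \left(-5 + 4\right) \right)} - g{\left(-157,-66 \right)} = \left(\frac{84}{5} + \frac{6 \left(- 3 \left(-5 + 4\right)\right)}{5}\right) - - 66 \left(1 - -10362\right) = \left(\frac{84}{5} + \frac{6 \left(\left(-3\right) \left(-1\right)\right)}{5}\right) - - 66 \left(1 + 10362\right) = \left(\frac{84}{5} + \frac{6}{5} \cdot 3\right) - \left(-66\right) 10363 = \left(\frac{84}{5} + \frac{18}{5}\right) - -683958 = \frac{102}{5} + 683958 = \frac{3419892}{5}$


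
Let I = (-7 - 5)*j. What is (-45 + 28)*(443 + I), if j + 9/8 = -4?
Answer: -17153/2 ≈ -8576.5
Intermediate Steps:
j = -41/8 (j = -9/8 - 4 = -41/8 ≈ -5.1250)
I = 123/2 (I = (-7 - 5)*(-41/8) = -12*(-41/8) = 123/2 ≈ 61.500)
(-45 + 28)*(443 + I) = (-45 + 28)*(443 + 123/2) = -17*1009/2 = -17153/2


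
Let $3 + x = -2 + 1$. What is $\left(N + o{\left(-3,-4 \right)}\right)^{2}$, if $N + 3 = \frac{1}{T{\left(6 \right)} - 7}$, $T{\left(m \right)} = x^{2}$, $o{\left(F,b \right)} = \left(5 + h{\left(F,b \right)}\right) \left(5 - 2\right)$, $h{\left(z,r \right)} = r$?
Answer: $\frac{1}{81} \approx 0.012346$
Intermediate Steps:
$x = -4$ ($x = -3 + \left(-2 + 1\right) = -3 - 1 = -4$)
$o{\left(F,b \right)} = 15 + 3 b$ ($o{\left(F,b \right)} = \left(5 + b\right) \left(5 - 2\right) = \left(5 + b\right) 3 = 15 + 3 b$)
$T{\left(m \right)} = 16$ ($T{\left(m \right)} = \left(-4\right)^{2} = 16$)
$N = - \frac{26}{9}$ ($N = -3 + \frac{1}{16 - 7} = -3 + \frac{1}{9} = - \frac{26}{9} \approx -2.8889$)
$\left(N + o{\left(-3,-4 \right)}\right)^{2} = \left(- \frac{26}{9} + \left(15 + 3 \left(-4\right)\right)\right)^{2} = \left(- \frac{26}{9} + \left(15 - 12\right)\right)^{2} = \left(- \frac{26}{9} + 3\right)^{2} = \left(\frac{1}{9}\right)^{2} = \frac{1}{81}$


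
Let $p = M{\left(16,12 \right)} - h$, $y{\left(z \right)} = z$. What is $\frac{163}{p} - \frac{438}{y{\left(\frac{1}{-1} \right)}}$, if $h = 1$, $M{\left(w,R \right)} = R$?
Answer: $\frac{4981}{11} \approx 452.82$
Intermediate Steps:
$p = 11$ ($p = 12 - 1 = 11$)
$\frac{163}{p} - \frac{438}{y{\left(\frac{1}{-1} \right)}} = \frac{163}{11} - \frac{438}{\frac{1}{-1}} = 163 \cdot \frac{1}{11} - \frac{438}{-1} = \frac{163}{11} - -438 = \frac{163}{11} + 438 = \frac{4981}{11}$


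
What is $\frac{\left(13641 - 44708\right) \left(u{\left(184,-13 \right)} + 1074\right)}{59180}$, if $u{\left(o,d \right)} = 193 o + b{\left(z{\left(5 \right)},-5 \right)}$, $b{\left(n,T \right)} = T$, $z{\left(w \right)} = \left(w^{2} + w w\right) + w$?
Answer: $- \frac{1136461927}{59180} \approx -19203.0$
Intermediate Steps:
$z{\left(w \right)} = w + 2 w^{2}$ ($z{\left(w \right)} = \left(w^{2} + w^{2}\right) + w = 2 w^{2} + w = w + 2 w^{2}$)
$u{\left(o,d \right)} = -5 + 193 o$ ($u{\left(o,d \right)} = 193 o - 5 = -5 + 193 o$)
$\frac{\left(13641 - 44708\right) \left(u{\left(184,-13 \right)} + 1074\right)}{59180} = \frac{\left(13641 - 44708\right) \left(\left(-5 + 193 \cdot 184\right) + 1074\right)}{59180} = - 31067 \left(\left(-5 + 35512\right) + 1074\right) \frac{1}{59180} = - 31067 \left(35507 + 1074\right) \frac{1}{59180} = \left(-31067\right) 36581 \cdot \frac{1}{59180} = \left(-1136461927\right) \frac{1}{59180} = - \frac{1136461927}{59180}$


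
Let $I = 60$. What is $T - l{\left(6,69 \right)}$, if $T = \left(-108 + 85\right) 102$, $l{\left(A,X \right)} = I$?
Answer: $-2406$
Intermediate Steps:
$l{\left(A,X \right)} = 60$
$T = -2346$ ($T = \left(-23\right) 102 = -2346$)
$T - l{\left(6,69 \right)} = -2346 - 60 = -2406$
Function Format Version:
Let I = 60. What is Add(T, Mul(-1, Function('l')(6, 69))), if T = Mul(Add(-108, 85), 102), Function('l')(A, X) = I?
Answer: -2406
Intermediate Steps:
Function('l')(A, X) = 60
T = -2346 (T = Mul(-23, 102) = -2346)
Add(T, Mul(-1, Function('l')(6, 69))) = Add(-2346, Mul(-1, 60)) = Add(-2346, -60) = -2406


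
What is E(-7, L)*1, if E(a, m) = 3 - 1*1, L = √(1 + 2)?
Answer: 2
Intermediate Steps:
L = √3 ≈ 1.7320
E(a, m) = 2 (E(a, m) = 3 - 1 = 2)
E(-7, L)*1 = 2*1 = 2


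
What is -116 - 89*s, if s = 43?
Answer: -3943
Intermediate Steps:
-116 - 89*s = -116 - 89*43 = -116 - 3827 = -3943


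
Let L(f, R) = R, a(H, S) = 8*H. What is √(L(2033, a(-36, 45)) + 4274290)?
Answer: √4274002 ≈ 2067.4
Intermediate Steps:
√(L(2033, a(-36, 45)) + 4274290) = √(8*(-36) + 4274290) = √(-288 + 4274290) = √4274002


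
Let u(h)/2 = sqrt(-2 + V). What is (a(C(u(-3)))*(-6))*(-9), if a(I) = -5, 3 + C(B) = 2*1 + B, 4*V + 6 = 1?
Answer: -270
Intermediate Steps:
V = -5/4 (V = -3/2 + (1/4)*1 = -3/2 + 1/4 = -5/4 ≈ -1.2500)
u(h) = I*sqrt(13) (u(h) = 2*sqrt(-2 - 5/4) = 2*sqrt(-13/4) = 2*(I*sqrt(13)/2) = I*sqrt(13))
C(B) = -1 + B (C(B) = -3 + (2*1 + B) = -3 + (2 + B) = -1 + B)
(a(C(u(-3)))*(-6))*(-9) = -5*(-6)*(-9) = 30*(-9) = -270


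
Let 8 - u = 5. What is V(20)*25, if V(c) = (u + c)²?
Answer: 13225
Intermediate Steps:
u = 3 (u = 8 - 1*5 = 8 - 5 = 3)
V(c) = (3 + c)²
V(20)*25 = (3 + 20)²*25 = 23²*25 = 529*25 = 13225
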